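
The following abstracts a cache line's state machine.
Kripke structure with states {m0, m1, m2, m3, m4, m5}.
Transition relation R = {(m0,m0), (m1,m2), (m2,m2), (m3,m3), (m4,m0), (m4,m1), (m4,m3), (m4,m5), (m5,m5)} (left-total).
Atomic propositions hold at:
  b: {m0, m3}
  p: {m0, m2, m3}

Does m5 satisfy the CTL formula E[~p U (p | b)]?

Sat(~p) = {m1, m4, m5}
Sat(p | b) = {m0, m2, m3}
E[~p U (p | b)]: least fixpoint, start Z0 = Sat((p | b)) = {m0, m2, m3}, add states in Sat(~p) with some successor in Z. Z1 = {m0, m1, m2, m3, m4}; fixed.
Sat(E[~p U (p | b)]) = {m0, m1, m2, m3, m4}
m5 ∉ Sat(E[~p U (p | b)]) = {m0, m1, m2, m3, m4}, so the formula does not hold at m5.

No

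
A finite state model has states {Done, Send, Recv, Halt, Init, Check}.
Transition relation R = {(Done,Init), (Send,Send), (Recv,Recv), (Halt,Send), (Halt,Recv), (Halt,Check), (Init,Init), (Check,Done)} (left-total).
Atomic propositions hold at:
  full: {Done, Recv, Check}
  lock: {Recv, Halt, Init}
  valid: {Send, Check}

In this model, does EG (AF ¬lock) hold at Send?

Yes

Sat(¬lock) = {Done, Send, Check}
AF ¬lock: least fixpoint, start Z0 = {Done, Send, Check}, add states with every successor in Z. Already a fixed point.
Sat(AF ¬lock) = {Done, Send, Check}
EG (AF ¬lock): greatest fixpoint, start Z0 = {Done, Send, Check}, keep only states in Sat with some successor in Z. Z1 = {Send, Check}; Z2 = {Send}; fixed.
Sat(EG (AF ¬lock)) = {Send}
Send ∈ Sat(EG (AF ¬lock)) = {Send}, so the formula holds at Send.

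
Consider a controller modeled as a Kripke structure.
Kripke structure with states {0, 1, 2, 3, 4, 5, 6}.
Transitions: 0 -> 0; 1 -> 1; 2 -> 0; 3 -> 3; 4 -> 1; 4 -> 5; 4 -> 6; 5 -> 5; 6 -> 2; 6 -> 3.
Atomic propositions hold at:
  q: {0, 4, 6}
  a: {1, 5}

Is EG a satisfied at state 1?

Yes

EG a: greatest fixpoint, start Z0 = {1, 5}, keep only states in Sat with some successor in Z. Already a fixed point.
Sat(EG a) = {1, 5}
1 ∈ Sat(EG a) = {1, 5}, so the formula holds at 1.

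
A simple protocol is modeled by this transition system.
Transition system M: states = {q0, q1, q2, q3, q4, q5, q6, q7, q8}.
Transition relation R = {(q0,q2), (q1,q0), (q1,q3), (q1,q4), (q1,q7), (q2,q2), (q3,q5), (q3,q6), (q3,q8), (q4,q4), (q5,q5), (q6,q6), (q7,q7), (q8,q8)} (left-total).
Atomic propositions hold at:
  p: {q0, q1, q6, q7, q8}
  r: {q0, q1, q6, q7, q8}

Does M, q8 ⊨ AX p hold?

Sat(AX p) = {s : every successor in {q0, q1, q6, q7, q8}} = {q6, q7, q8}
q8 ∈ Sat(AX p) = {q6, q7, q8}, so the formula holds at q8.

Yes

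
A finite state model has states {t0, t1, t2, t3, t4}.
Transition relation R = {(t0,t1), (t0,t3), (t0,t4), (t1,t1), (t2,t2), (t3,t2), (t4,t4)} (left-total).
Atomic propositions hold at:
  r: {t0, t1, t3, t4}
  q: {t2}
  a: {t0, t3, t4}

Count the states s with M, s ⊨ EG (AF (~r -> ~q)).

Sat(~r) = {t2}
Sat(~q) = {t0, t1, t3, t4}
Sat(~r -> ~q) = {t0, t1, t3, t4}
AF (~r -> ~q): least fixpoint, start Z0 = {t0, t1, t3, t4}, add states with every successor in Z. Already a fixed point.
Sat(AF (~r -> ~q)) = {t0, t1, t3, t4}
EG (AF (~r -> ~q)): greatest fixpoint, start Z0 = {t0, t1, t3, t4}, keep only states in Sat with some successor in Z. Z1 = {t0, t1, t4}; fixed.
Sat(EG (AF (~r -> ~q))) = {t0, t1, t4}
|Sat(EG (AF (~r -> ~q)))| = |{t0, t1, t4}| = 3.

3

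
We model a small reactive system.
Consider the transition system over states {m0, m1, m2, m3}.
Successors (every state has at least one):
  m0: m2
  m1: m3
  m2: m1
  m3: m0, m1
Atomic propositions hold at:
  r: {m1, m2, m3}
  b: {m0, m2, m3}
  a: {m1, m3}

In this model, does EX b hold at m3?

Sat(EX b) = {s : some successor in {m0, m2, m3}} = {m0, m1, m3}
m3 ∈ Sat(EX b) = {m0, m1, m3}, so the formula holds at m3.

Yes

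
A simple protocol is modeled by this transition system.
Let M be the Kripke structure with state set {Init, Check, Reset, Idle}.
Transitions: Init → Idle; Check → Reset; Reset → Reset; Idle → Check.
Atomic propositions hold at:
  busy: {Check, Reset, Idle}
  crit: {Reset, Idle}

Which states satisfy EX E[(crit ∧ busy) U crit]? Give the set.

Sat(crit ∧ busy) = {Reset, Idle}
E[(crit ∧ busy) U crit]: least fixpoint, start Z0 = Sat(crit) = {Reset, Idle}, add states in Sat(crit ∧ busy) with some successor in Z. Already a fixed point.
Sat(E[(crit ∧ busy) U crit]) = {Reset, Idle}
Sat(EX E[(crit ∧ busy) U crit]) = {s : some successor in {Reset, Idle}} = {Init, Check, Reset}

{Init, Check, Reset}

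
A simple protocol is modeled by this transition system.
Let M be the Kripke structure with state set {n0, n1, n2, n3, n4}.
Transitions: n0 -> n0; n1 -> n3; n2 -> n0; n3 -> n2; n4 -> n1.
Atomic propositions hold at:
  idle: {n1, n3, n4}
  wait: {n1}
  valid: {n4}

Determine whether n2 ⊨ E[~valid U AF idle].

Sat(~valid) = {n0, n1, n2, n3}
AF idle: least fixpoint, start Z0 = {n1, n3, n4}, add states with every successor in Z. Already a fixed point.
Sat(AF idle) = {n1, n3, n4}
E[~valid U AF idle]: least fixpoint, start Z0 = Sat(AF idle) = {n1, n3, n4}, add states in Sat(~valid) with some successor in Z. Already a fixed point.
Sat(E[~valid U AF idle]) = {n1, n3, n4}
n2 ∉ Sat(E[~valid U AF idle]) = {n1, n3, n4}, so the formula does not hold at n2.

No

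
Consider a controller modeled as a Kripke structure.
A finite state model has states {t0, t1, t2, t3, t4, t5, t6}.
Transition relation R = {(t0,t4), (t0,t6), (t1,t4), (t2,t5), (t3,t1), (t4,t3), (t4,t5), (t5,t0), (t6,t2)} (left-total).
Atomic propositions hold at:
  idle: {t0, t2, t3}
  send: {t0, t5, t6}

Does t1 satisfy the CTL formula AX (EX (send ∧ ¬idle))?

Yes

Sat(¬idle) = {t1, t4, t5, t6}
Sat(send ∧ ¬idle) = {t5, t6}
Sat(EX (send ∧ ¬idle)) = {s : some successor in {t5, t6}} = {t0, t2, t4}
Sat(AX (EX (send ∧ ¬idle))) = {s : every successor in {t0, t2, t4}} = {t1, t5, t6}
t1 ∈ Sat(AX (EX (send ∧ ¬idle))) = {t1, t5, t6}, so the formula holds at t1.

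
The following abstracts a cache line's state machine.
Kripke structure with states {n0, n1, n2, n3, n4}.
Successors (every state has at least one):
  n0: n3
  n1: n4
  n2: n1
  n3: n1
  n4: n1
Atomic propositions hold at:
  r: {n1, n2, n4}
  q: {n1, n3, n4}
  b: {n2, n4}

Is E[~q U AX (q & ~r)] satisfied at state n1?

Sat(~q) = {n0, n2}
Sat(~r) = {n0, n3}
Sat(q & ~r) = {n3}
Sat(AX (q & ~r)) = {s : every successor in {n3}} = {n0}
E[~q U AX (q & ~r)]: least fixpoint, start Z0 = Sat(AX (q & ~r)) = {n0}, add states in Sat(~q) with some successor in Z. Already a fixed point.
Sat(E[~q U AX (q & ~r)]) = {n0}
n1 ∉ Sat(E[~q U AX (q & ~r)]) = {n0}, so the formula does not hold at n1.

No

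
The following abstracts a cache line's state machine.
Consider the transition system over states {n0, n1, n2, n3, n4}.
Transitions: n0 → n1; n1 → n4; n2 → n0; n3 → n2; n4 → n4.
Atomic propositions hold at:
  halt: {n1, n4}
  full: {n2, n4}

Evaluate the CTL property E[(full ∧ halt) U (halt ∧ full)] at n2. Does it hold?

No

Sat(full ∧ halt) = {n4}
Sat(halt ∧ full) = {n4}
E[(full ∧ halt) U (halt ∧ full)]: least fixpoint, start Z0 = Sat((halt ∧ full)) = {n4}, add states in Sat(full ∧ halt) with some successor in Z. Already a fixed point.
Sat(E[(full ∧ halt) U (halt ∧ full)]) = {n4}
n2 ∉ Sat(E[(full ∧ halt) U (halt ∧ full)]) = {n4}, so the formula does not hold at n2.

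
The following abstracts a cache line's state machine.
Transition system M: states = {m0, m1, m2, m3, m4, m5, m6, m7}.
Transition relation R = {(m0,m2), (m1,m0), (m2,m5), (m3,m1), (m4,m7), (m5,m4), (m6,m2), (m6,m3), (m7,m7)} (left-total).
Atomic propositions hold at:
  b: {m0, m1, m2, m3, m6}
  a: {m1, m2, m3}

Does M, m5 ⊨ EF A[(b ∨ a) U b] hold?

Sat(b ∨ a) = {m0, m1, m2, m3, m6}
A[(b ∨ a) U b]: least fixpoint, start Z0 = Sat(b) = {m0, m1, m2, m3, m6}, add states in Sat(b ∨ a) with every successor in Z. Already a fixed point.
Sat(A[(b ∨ a) U b]) = {m0, m1, m2, m3, m6}
EF A[(b ∨ a) U b]: least fixpoint, start Z0 = {m0, m1, m2, m3, m6}, add states with some successor in Z. Already a fixed point.
Sat(EF A[(b ∨ a) U b]) = {m0, m1, m2, m3, m6}
m5 ∉ Sat(EF A[(b ∨ a) U b]) = {m0, m1, m2, m3, m6}, so the formula does not hold at m5.

No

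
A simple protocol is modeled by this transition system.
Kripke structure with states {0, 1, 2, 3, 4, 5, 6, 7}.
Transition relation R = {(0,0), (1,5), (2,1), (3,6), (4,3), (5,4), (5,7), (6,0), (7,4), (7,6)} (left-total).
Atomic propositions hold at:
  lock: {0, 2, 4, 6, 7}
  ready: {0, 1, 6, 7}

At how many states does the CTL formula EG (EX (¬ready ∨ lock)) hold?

Sat(¬ready) = {2, 3, 4, 5}
Sat(¬ready ∨ lock) = {0, 2, 3, 4, 5, 6, 7}
Sat(EX (¬ready ∨ lock)) = {s : some successor in {0, 2, 3, 4, 5, 6, 7}} = {0, 1, 3, 4, 5, 6, 7}
EG (EX (¬ready ∨ lock)): greatest fixpoint, start Z0 = {0, 1, 3, 4, 5, 6, 7}, keep only states in Sat with some successor in Z. Already a fixed point.
Sat(EG (EX (¬ready ∨ lock))) = {0, 1, 3, 4, 5, 6, 7}
|Sat(EG (EX (¬ready ∨ lock)))| = |{0, 1, 3, 4, 5, 6, 7}| = 7.

7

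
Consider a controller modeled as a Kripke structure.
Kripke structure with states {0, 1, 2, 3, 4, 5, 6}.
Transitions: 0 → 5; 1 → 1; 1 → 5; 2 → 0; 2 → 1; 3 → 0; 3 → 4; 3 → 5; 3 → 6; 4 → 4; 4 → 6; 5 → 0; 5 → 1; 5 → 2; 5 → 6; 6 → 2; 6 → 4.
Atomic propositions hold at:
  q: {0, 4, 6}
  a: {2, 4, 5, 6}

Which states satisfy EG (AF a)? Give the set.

{0, 2, 3, 4, 5, 6}

AF a: least fixpoint, start Z0 = {2, 4, 5, 6}, add states with every successor in Z. Z1 = {0, 2, 4, 5, 6}; Z2 = {0, 2, 3, 4, 5, 6}; fixed.
Sat(AF a) = {0, 2, 3, 4, 5, 6}
EG (AF a): greatest fixpoint, start Z0 = {0, 2, 3, 4, 5, 6}, keep only states in Sat with some successor in Z. Already a fixed point.
Sat(EG (AF a)) = {0, 2, 3, 4, 5, 6}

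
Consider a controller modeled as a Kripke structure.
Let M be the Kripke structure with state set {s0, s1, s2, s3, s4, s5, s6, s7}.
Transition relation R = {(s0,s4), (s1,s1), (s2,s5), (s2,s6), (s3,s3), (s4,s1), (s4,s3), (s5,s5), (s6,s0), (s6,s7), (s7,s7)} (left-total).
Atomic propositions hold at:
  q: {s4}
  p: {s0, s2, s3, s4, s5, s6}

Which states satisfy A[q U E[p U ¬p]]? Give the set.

Sat(¬p) = {s1, s7}
E[p U ¬p]: least fixpoint, start Z0 = Sat(¬p) = {s1, s7}, add states in Sat(p) with some successor in Z. Z1 = {s1, s4, s6, s7}; Z2 = {s0, s1, s2, s4, s6, s7}; fixed.
Sat(E[p U ¬p]) = {s0, s1, s2, s4, s6, s7}
A[q U E[p U ¬p]]: least fixpoint, start Z0 = Sat(E[p U ¬p]) = {s0, s1, s2, s4, s6, s7}, add states in Sat(q) with every successor in Z. Already a fixed point.
Sat(A[q U E[p U ¬p]]) = {s0, s1, s2, s4, s6, s7}

{s0, s1, s2, s4, s6, s7}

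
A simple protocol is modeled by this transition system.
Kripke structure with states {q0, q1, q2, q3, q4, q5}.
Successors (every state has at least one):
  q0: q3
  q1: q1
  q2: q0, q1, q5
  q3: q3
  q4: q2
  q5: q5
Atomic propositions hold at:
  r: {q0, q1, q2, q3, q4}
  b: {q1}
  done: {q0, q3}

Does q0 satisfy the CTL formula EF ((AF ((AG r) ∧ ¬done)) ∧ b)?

No

AG r: greatest fixpoint, start Z0 = {q0, q1, q2, q3, q4}, keep only states in Sat with every successor in Z. Z1 = {q0, q1, q3, q4}; Z2 = {q0, q1, q3}; fixed.
Sat(AG r) = {q0, q1, q3}
Sat(¬done) = {q1, q2, q4, q5}
Sat((AG r) ∧ ¬done) = {q1}
AF ((AG r) ∧ ¬done): least fixpoint, start Z0 = {q1}, add states with every successor in Z. Already a fixed point.
Sat(AF ((AG r) ∧ ¬done)) = {q1}
Sat((AF ((AG r) ∧ ¬done)) ∧ b) = {q1}
EF ((AF ((AG r) ∧ ¬done)) ∧ b): least fixpoint, start Z0 = {q1}, add states with some successor in Z. Z1 = {q1, q2}; Z2 = {q1, q2, q4}; fixed.
Sat(EF ((AF ((AG r) ∧ ¬done)) ∧ b)) = {q1, q2, q4}
q0 ∉ Sat(EF ((AF ((AG r) ∧ ¬done)) ∧ b)) = {q1, q2, q4}, so the formula does not hold at q0.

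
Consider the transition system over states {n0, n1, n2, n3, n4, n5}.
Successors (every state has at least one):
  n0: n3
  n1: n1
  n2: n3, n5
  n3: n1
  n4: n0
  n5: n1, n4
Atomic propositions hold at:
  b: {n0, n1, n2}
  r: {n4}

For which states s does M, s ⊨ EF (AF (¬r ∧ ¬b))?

Sat(¬r) = {n0, n1, n2, n3, n5}
Sat(¬b) = {n3, n4, n5}
Sat(¬r ∧ ¬b) = {n3, n5}
AF (¬r ∧ ¬b): least fixpoint, start Z0 = {n3, n5}, add states with every successor in Z. Z1 = {n0, n2, n3, n5}; Z2 = {n0, n2, n3, n4, n5}; fixed.
Sat(AF (¬r ∧ ¬b)) = {n0, n2, n3, n4, n5}
EF (AF (¬r ∧ ¬b)): least fixpoint, start Z0 = {n0, n2, n3, n4, n5}, add states with some successor in Z. Already a fixed point.
Sat(EF (AF (¬r ∧ ¬b))) = {n0, n2, n3, n4, n5}

{n0, n2, n3, n4, n5}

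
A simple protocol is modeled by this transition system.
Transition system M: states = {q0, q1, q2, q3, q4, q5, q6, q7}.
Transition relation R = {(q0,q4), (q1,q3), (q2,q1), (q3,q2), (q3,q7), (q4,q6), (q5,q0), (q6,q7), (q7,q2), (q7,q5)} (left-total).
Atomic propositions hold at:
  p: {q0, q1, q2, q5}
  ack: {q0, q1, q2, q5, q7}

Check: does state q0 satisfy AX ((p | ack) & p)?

Sat(p | ack) = {q0, q1, q2, q5, q7}
Sat((p | ack) & p) = {q0, q1, q2, q5}
Sat(AX ((p | ack) & p)) = {s : every successor in {q0, q1, q2, q5}} = {q2, q5, q7}
q0 ∉ Sat(AX ((p | ack) & p)) = {q2, q5, q7}, so the formula does not hold at q0.

No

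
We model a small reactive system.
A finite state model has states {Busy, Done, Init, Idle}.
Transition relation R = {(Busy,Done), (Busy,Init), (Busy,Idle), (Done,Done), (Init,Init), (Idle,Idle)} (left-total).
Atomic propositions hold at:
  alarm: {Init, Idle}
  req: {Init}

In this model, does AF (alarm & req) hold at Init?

Yes

Sat(alarm & req) = {Init}
AF (alarm & req): least fixpoint, start Z0 = {Init}, add states with every successor in Z. Already a fixed point.
Sat(AF (alarm & req)) = {Init}
Init ∈ Sat(AF (alarm & req)) = {Init}, so the formula holds at Init.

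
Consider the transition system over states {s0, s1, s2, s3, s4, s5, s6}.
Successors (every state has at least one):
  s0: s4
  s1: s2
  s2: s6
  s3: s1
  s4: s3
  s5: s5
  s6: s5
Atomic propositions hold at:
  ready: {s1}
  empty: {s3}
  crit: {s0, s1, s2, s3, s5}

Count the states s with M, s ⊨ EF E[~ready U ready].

4

Sat(~ready) = {s0, s2, s3, s4, s5, s6}
E[~ready U ready]: least fixpoint, start Z0 = Sat(ready) = {s1}, add states in Sat(~ready) with some successor in Z. Z1 = {s1, s3}; Z2 = {s1, s3, s4}; Z3 = {s0, s1, s3, s4}; fixed.
Sat(E[~ready U ready]) = {s0, s1, s3, s4}
EF E[~ready U ready]: least fixpoint, start Z0 = {s0, s1, s3, s4}, add states with some successor in Z. Already a fixed point.
Sat(EF E[~ready U ready]) = {s0, s1, s3, s4}
|Sat(EF E[~ready U ready])| = |{s0, s1, s3, s4}| = 4.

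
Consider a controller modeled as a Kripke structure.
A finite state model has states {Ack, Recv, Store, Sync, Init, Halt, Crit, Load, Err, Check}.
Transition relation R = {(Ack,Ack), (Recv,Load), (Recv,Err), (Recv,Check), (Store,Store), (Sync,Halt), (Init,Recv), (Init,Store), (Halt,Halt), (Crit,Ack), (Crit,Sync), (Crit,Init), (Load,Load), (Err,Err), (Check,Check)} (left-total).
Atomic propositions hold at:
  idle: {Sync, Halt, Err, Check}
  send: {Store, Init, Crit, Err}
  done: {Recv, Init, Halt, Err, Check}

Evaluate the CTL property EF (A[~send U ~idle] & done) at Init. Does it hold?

Sat(~send) = {Ack, Recv, Sync, Halt, Load, Check}
Sat(~idle) = {Ack, Recv, Store, Init, Crit, Load}
A[~send U ~idle]: least fixpoint, start Z0 = Sat(~idle) = {Ack, Recv, Store, Init, Crit, Load}, add states in Sat(~send) with every successor in Z. Already a fixed point.
Sat(A[~send U ~idle]) = {Ack, Recv, Store, Init, Crit, Load}
Sat(A[~send U ~idle] & done) = {Recv, Init}
EF (A[~send U ~idle] & done): least fixpoint, start Z0 = {Recv, Init}, add states with some successor in Z. Z1 = {Recv, Init, Crit}; fixed.
Sat(EF (A[~send U ~idle] & done)) = {Recv, Init, Crit}
Init ∈ Sat(EF (A[~send U ~idle] & done)) = {Recv, Init, Crit}, so the formula holds at Init.

Yes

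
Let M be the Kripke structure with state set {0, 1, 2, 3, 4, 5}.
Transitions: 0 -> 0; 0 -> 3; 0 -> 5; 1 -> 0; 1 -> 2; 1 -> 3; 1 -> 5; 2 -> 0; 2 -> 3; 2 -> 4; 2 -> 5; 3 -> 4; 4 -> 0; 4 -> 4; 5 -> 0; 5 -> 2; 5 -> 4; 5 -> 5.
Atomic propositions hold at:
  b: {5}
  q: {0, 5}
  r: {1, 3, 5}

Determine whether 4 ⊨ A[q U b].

No

A[q U b]: least fixpoint, start Z0 = Sat(b) = {5}, add states in Sat(q) with every successor in Z. Already a fixed point.
Sat(A[q U b]) = {5}
4 ∉ Sat(A[q U b]) = {5}, so the formula does not hold at 4.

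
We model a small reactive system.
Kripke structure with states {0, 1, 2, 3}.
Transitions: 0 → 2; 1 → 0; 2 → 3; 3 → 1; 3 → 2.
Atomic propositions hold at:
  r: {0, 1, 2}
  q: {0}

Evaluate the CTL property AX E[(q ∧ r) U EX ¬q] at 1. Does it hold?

Yes

Sat(q ∧ r) = {0}
Sat(¬q) = {1, 2, 3}
Sat(EX ¬q) = {s : some successor in {1, 2, 3}} = {0, 2, 3}
E[(q ∧ r) U EX ¬q]: least fixpoint, start Z0 = Sat(EX ¬q) = {0, 2, 3}, add states in Sat(q ∧ r) with some successor in Z. Already a fixed point.
Sat(E[(q ∧ r) U EX ¬q]) = {0, 2, 3}
Sat(AX E[(q ∧ r) U EX ¬q]) = {s : every successor in {0, 2, 3}} = {0, 1, 2}
1 ∈ Sat(AX E[(q ∧ r) U EX ¬q]) = {0, 1, 2}, so the formula holds at 1.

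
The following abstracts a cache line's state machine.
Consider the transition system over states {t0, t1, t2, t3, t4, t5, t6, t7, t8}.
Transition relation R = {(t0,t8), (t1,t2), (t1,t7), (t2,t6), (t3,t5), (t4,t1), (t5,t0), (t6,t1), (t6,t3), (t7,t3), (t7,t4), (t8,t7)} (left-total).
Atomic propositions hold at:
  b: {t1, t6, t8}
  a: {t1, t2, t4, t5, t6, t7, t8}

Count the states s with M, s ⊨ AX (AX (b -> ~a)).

5

Sat(~a) = {t0, t3}
Sat(b -> ~a) = {t0, t2, t3, t4, t5, t7}
Sat(AX (b -> ~a)) = {s : every successor in {t0, t2, t3, t4, t5, t7}} = {t1, t3, t5, t7, t8}
Sat(AX (AX (b -> ~a))) = {s : every successor in {t1, t3, t5, t7, t8}} = {t0, t3, t4, t6, t8}
|Sat(AX (AX (b -> ~a)))| = |{t0, t3, t4, t6, t8}| = 5.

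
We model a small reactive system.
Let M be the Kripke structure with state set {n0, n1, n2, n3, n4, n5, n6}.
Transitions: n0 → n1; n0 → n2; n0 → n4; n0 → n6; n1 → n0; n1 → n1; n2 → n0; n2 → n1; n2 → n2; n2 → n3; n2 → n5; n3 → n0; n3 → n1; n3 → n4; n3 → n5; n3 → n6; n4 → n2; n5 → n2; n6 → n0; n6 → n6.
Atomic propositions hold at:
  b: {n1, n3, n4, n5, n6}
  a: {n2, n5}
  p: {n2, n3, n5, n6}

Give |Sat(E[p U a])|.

3

E[p U a]: least fixpoint, start Z0 = Sat(a) = {n2, n5}, add states in Sat(p) with some successor in Z. Z1 = {n2, n3, n5}; fixed.
Sat(E[p U a]) = {n2, n3, n5}
|Sat(E[p U a])| = |{n2, n3, n5}| = 3.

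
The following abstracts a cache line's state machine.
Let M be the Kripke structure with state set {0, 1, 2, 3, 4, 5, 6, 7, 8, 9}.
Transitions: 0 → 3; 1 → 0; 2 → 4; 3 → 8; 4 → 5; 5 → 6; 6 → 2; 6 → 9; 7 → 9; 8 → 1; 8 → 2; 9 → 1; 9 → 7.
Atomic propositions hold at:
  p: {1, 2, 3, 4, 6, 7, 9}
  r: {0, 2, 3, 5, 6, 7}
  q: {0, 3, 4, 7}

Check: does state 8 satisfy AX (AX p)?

No

Sat(AX p) = {s : every successor in {1, 2, 3, 4, 6, 7, 9}} = {0, 2, 5, 6, 7, 8, 9}
Sat(AX (AX p)) = {s : every successor in {0, 2, 5, 6, 7, 8, 9}} = {1, 3, 4, 5, 6, 7}
8 ∉ Sat(AX (AX p)) = {1, 3, 4, 5, 6, 7}, so the formula does not hold at 8.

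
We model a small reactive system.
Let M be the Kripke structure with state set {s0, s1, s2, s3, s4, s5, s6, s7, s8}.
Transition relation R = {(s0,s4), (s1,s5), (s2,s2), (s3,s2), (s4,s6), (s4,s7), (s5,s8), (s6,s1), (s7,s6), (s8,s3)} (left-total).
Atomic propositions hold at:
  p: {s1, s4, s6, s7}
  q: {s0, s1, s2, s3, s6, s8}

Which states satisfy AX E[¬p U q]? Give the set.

Sat(¬p) = {s0, s2, s3, s5, s8}
E[¬p U q]: least fixpoint, start Z0 = Sat(q) = {s0, s1, s2, s3, s6, s8}, add states in Sat(¬p) with some successor in Z. Z1 = {s0, s1, s2, s3, s5, s6, s8}; fixed.
Sat(E[¬p U q]) = {s0, s1, s2, s3, s5, s6, s8}
Sat(AX E[¬p U q]) = {s : every successor in {s0, s1, s2, s3, s5, s6, s8}} = {s1, s2, s3, s5, s6, s7, s8}

{s1, s2, s3, s5, s6, s7, s8}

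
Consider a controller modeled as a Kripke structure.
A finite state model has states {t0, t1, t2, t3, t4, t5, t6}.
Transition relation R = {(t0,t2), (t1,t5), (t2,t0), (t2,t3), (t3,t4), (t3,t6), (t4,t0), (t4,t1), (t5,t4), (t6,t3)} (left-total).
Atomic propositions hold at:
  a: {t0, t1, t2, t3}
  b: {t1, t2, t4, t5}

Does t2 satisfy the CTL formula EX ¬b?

Yes

Sat(¬b) = {t0, t3, t6}
Sat(EX ¬b) = {s : some successor in {t0, t3, t6}} = {t2, t3, t4, t6}
t2 ∈ Sat(EX ¬b) = {t2, t3, t4, t6}, so the formula holds at t2.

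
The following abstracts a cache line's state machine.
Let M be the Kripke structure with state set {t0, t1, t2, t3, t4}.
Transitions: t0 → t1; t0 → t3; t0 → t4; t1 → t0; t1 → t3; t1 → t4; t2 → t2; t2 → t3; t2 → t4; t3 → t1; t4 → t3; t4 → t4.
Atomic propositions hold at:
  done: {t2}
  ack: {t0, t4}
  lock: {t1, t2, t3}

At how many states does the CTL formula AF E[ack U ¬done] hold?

Sat(¬done) = {t0, t1, t3, t4}
E[ack U ¬done]: least fixpoint, start Z0 = Sat(¬done) = {t0, t1, t3, t4}, add states in Sat(ack) with some successor in Z. Already a fixed point.
Sat(E[ack U ¬done]) = {t0, t1, t3, t4}
AF E[ack U ¬done]: least fixpoint, start Z0 = {t0, t1, t3, t4}, add states with every successor in Z. Already a fixed point.
Sat(AF E[ack U ¬done]) = {t0, t1, t3, t4}
|Sat(AF E[ack U ¬done])| = |{t0, t1, t3, t4}| = 4.

4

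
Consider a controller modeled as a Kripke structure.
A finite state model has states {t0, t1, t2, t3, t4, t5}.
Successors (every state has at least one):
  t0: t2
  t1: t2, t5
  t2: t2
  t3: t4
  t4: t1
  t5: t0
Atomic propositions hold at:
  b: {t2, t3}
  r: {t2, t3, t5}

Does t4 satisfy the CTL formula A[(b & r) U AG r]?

Sat(b & r) = {t2, t3}
AG r: greatest fixpoint, start Z0 = {t2, t3, t5}, keep only states in Sat with every successor in Z. Z1 = {t2}; fixed.
Sat(AG r) = {t2}
A[(b & r) U AG r]: least fixpoint, start Z0 = Sat(AG r) = {t2}, add states in Sat(b & r) with every successor in Z. Already a fixed point.
Sat(A[(b & r) U AG r]) = {t2}
t4 ∉ Sat(A[(b & r) U AG r]) = {t2}, so the formula does not hold at t4.

No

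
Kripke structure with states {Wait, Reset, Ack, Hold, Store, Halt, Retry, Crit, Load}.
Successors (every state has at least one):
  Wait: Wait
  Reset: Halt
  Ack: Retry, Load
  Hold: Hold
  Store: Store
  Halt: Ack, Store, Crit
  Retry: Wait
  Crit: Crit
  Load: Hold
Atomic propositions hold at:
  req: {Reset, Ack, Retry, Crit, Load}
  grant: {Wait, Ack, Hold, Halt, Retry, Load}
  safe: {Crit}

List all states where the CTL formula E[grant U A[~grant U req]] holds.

{Reset, Ack, Halt, Retry, Crit, Load}

Sat(~grant) = {Reset, Store, Crit}
A[~grant U req]: least fixpoint, start Z0 = Sat(req) = {Reset, Ack, Retry, Crit, Load}, add states in Sat(~grant) with every successor in Z. Already a fixed point.
Sat(A[~grant U req]) = {Reset, Ack, Retry, Crit, Load}
E[grant U A[~grant U req]]: least fixpoint, start Z0 = Sat(A[~grant U req]) = {Reset, Ack, Retry, Crit, Load}, add states in Sat(grant) with some successor in Z. Z1 = {Reset, Ack, Halt, Retry, Crit, Load}; fixed.
Sat(E[grant U A[~grant U req]]) = {Reset, Ack, Halt, Retry, Crit, Load}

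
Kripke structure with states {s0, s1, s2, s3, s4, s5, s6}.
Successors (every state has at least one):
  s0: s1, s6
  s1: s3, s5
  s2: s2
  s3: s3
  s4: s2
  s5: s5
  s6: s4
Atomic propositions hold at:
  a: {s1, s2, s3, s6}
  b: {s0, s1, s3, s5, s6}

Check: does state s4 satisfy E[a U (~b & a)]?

Sat(~b) = {s2, s4}
Sat(~b & a) = {s2}
E[a U (~b & a)]: least fixpoint, start Z0 = Sat((~b & a)) = {s2}, add states in Sat(a) with some successor in Z. Already a fixed point.
Sat(E[a U (~b & a)]) = {s2}
s4 ∉ Sat(E[a U (~b & a)]) = {s2}, so the formula does not hold at s4.

No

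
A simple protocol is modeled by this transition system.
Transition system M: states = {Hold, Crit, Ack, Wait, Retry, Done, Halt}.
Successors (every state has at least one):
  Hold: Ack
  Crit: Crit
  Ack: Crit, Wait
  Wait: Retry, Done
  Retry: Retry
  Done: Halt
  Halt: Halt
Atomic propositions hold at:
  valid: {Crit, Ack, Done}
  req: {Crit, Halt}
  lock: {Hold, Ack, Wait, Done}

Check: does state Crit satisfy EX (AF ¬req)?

Sat(¬req) = {Hold, Ack, Wait, Retry, Done}
AF ¬req: least fixpoint, start Z0 = {Hold, Ack, Wait, Retry, Done}, add states with every successor in Z. Already a fixed point.
Sat(AF ¬req) = {Hold, Ack, Wait, Retry, Done}
Sat(EX (AF ¬req)) = {s : some successor in {Hold, Ack, Wait, Retry, Done}} = {Hold, Ack, Wait, Retry}
Crit ∉ Sat(EX (AF ¬req)) = {Hold, Ack, Wait, Retry}, so the formula does not hold at Crit.

No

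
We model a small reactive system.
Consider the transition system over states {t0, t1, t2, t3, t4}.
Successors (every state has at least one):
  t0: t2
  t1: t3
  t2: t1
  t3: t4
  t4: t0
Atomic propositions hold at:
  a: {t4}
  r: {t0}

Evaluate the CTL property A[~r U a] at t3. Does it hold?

Yes

Sat(~r) = {t1, t2, t3, t4}
A[~r U a]: least fixpoint, start Z0 = Sat(a) = {t4}, add states in Sat(~r) with every successor in Z. Z1 = {t3, t4}; Z2 = {t1, t3, t4}; Z3 = {t1, t2, t3, t4}; fixed.
Sat(A[~r U a]) = {t1, t2, t3, t4}
t3 ∈ Sat(A[~r U a]) = {t1, t2, t3, t4}, so the formula holds at t3.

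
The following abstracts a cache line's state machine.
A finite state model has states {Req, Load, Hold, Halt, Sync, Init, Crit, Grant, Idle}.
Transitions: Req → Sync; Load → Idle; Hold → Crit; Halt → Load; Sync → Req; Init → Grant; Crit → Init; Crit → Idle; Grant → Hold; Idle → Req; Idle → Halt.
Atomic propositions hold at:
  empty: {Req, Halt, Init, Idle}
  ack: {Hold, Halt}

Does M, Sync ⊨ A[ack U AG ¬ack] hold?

Yes

Sat(¬ack) = {Req, Load, Sync, Init, Crit, Grant, Idle}
AG ¬ack: greatest fixpoint, start Z0 = {Req, Load, Sync, Init, Crit, Grant, Idle}, keep only states in Sat with every successor in Z. Z1 = {Req, Load, Sync, Init, Crit}; Z2 = {Req, Sync}; fixed.
Sat(AG ¬ack) = {Req, Sync}
A[ack U AG ¬ack]: least fixpoint, start Z0 = Sat(AG ¬ack) = {Req, Sync}, add states in Sat(ack) with every successor in Z. Already a fixed point.
Sat(A[ack U AG ¬ack]) = {Req, Sync}
Sync ∈ Sat(A[ack U AG ¬ack]) = {Req, Sync}, so the formula holds at Sync.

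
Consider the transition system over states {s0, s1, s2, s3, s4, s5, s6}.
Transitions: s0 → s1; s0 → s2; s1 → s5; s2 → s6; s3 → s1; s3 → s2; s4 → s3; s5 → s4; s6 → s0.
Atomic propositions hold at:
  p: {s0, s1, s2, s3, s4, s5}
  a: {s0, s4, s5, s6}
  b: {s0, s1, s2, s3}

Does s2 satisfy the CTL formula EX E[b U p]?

E[b U p]: least fixpoint, start Z0 = Sat(p) = {s0, s1, s2, s3, s4, s5}, add states in Sat(b) with some successor in Z. Already a fixed point.
Sat(E[b U p]) = {s0, s1, s2, s3, s4, s5}
Sat(EX E[b U p]) = {s : some successor in {s0, s1, s2, s3, s4, s5}} = {s0, s1, s3, s4, s5, s6}
s2 ∉ Sat(EX E[b U p]) = {s0, s1, s3, s4, s5, s6}, so the formula does not hold at s2.

No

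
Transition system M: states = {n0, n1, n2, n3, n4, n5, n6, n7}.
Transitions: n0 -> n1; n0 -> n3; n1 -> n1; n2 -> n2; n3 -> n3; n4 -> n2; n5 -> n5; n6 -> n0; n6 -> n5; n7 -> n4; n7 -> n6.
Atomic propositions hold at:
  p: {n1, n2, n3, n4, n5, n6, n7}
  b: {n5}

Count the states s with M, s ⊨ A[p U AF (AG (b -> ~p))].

Sat(~p) = {n0}
Sat(b -> ~p) = {n0, n1, n2, n3, n4, n6, n7}
AG (b -> ~p): greatest fixpoint, start Z0 = {n0, n1, n2, n3, n4, n6, n7}, keep only states in Sat with every successor in Z. Z1 = {n0, n1, n2, n3, n4, n7}; Z2 = {n0, n1, n2, n3, n4}; fixed.
Sat(AG (b -> ~p)) = {n0, n1, n2, n3, n4}
AF (AG (b -> ~p)): least fixpoint, start Z0 = {n0, n1, n2, n3, n4}, add states with every successor in Z. Already a fixed point.
Sat(AF (AG (b -> ~p))) = {n0, n1, n2, n3, n4}
A[p U AF (AG (b -> ~p))]: least fixpoint, start Z0 = Sat(AF (AG (b -> ~p))) = {n0, n1, n2, n3, n4}, add states in Sat(p) with every successor in Z. Already a fixed point.
Sat(A[p U AF (AG (b -> ~p))]) = {n0, n1, n2, n3, n4}
|Sat(A[p U AF (AG (b -> ~p))])| = |{n0, n1, n2, n3, n4}| = 5.

5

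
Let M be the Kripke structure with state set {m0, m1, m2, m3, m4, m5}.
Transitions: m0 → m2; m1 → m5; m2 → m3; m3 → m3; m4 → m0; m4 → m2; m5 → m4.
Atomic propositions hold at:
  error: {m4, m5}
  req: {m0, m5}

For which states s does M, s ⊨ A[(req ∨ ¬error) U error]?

{m1, m4, m5}

Sat(¬error) = {m0, m1, m2, m3}
Sat(req ∨ ¬error) = {m0, m1, m2, m3, m5}
A[(req ∨ ¬error) U error]: least fixpoint, start Z0 = Sat(error) = {m4, m5}, add states in Sat(req ∨ ¬error) with every successor in Z. Z1 = {m1, m4, m5}; fixed.
Sat(A[(req ∨ ¬error) U error]) = {m1, m4, m5}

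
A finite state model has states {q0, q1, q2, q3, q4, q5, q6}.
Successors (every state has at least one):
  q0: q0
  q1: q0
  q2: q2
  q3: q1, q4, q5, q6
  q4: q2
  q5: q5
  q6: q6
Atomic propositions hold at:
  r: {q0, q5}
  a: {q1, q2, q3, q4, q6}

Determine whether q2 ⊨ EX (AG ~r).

Sat(~r) = {q1, q2, q3, q4, q6}
AG ~r: greatest fixpoint, start Z0 = {q1, q2, q3, q4, q6}, keep only states in Sat with every successor in Z. Z1 = {q2, q4, q6}; fixed.
Sat(AG ~r) = {q2, q4, q6}
Sat(EX (AG ~r)) = {s : some successor in {q2, q4, q6}} = {q2, q3, q4, q6}
q2 ∈ Sat(EX (AG ~r)) = {q2, q3, q4, q6}, so the formula holds at q2.

Yes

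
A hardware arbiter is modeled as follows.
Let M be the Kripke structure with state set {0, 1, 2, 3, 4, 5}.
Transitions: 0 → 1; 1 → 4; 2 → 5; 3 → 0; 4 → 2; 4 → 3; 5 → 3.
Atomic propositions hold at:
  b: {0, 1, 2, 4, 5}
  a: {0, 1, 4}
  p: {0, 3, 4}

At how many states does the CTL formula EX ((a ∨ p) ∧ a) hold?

Sat(a ∨ p) = {0, 1, 3, 4}
Sat((a ∨ p) ∧ a) = {0, 1, 4}
Sat(EX ((a ∨ p) ∧ a)) = {s : some successor in {0, 1, 4}} = {0, 1, 3}
|Sat(EX ((a ∨ p) ∧ a))| = |{0, 1, 3}| = 3.

3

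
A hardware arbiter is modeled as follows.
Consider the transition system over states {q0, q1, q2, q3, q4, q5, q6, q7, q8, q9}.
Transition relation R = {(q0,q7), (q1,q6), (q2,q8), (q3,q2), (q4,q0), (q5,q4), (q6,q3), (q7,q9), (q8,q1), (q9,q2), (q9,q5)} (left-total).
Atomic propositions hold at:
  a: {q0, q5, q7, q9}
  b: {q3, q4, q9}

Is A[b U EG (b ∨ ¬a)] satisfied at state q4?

No

Sat(¬a) = {q1, q2, q3, q4, q6, q8}
Sat(b ∨ ¬a) = {q1, q2, q3, q4, q6, q8, q9}
EG (b ∨ ¬a): greatest fixpoint, start Z0 = {q1, q2, q3, q4, q6, q8, q9}, keep only states in Sat with some successor in Z. Z1 = {q1, q2, q3, q6, q8, q9}; fixed.
Sat(EG (b ∨ ¬a)) = {q1, q2, q3, q6, q8, q9}
A[b U EG (b ∨ ¬a)]: least fixpoint, start Z0 = Sat(EG (b ∨ ¬a)) = {q1, q2, q3, q6, q8, q9}, add states in Sat(b) with every successor in Z. Already a fixed point.
Sat(A[b U EG (b ∨ ¬a)]) = {q1, q2, q3, q6, q8, q9}
q4 ∉ Sat(A[b U EG (b ∨ ¬a)]) = {q1, q2, q3, q6, q8, q9}, so the formula does not hold at q4.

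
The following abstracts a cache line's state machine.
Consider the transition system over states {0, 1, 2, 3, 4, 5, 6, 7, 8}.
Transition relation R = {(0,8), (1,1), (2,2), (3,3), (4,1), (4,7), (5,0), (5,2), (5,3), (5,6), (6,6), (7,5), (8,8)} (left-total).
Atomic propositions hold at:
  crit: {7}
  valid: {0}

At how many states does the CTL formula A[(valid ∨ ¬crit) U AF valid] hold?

1

Sat(¬crit) = {0, 1, 2, 3, 4, 5, 6, 8}
Sat(valid ∨ ¬crit) = {0, 1, 2, 3, 4, 5, 6, 8}
AF valid: least fixpoint, start Z0 = {0}, add states with every successor in Z. Already a fixed point.
Sat(AF valid) = {0}
A[(valid ∨ ¬crit) U AF valid]: least fixpoint, start Z0 = Sat(AF valid) = {0}, add states in Sat(valid ∨ ¬crit) with every successor in Z. Already a fixed point.
Sat(A[(valid ∨ ¬crit) U AF valid]) = {0}
|Sat(A[(valid ∨ ¬crit) U AF valid])| = |{0}| = 1.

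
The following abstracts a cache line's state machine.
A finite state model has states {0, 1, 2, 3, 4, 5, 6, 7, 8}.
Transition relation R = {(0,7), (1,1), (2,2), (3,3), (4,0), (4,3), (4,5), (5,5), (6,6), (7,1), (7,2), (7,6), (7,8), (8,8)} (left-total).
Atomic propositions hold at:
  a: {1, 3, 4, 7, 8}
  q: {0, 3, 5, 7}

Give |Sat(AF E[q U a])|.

6

E[q U a]: least fixpoint, start Z0 = Sat(a) = {1, 3, 4, 7, 8}, add states in Sat(q) with some successor in Z. Z1 = {0, 1, 3, 4, 7, 8}; fixed.
Sat(E[q U a]) = {0, 1, 3, 4, 7, 8}
AF E[q U a]: least fixpoint, start Z0 = {0, 1, 3, 4, 7, 8}, add states with every successor in Z. Already a fixed point.
Sat(AF E[q U a]) = {0, 1, 3, 4, 7, 8}
|Sat(AF E[q U a])| = |{0, 1, 3, 4, 7, 8}| = 6.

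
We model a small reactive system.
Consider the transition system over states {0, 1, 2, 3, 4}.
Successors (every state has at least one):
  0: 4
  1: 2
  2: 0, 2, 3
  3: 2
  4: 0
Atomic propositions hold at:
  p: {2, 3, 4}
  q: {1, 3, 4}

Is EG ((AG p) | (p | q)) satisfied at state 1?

AG p: greatest fixpoint, start Z0 = {2, 3, 4}, keep only states in Sat with every successor in Z. Z1 = {3}; Z2 = ∅; fixed.
Sat(AG p) = ∅
Sat(p | q) = {1, 2, 3, 4}
Sat((AG p) | (p | q)) = {1, 2, 3, 4}
EG ((AG p) | (p | q)): greatest fixpoint, start Z0 = {1, 2, 3, 4}, keep only states in Sat with some successor in Z. Z1 = {1, 2, 3}; fixed.
Sat(EG ((AG p) | (p | q))) = {1, 2, 3}
1 ∈ Sat(EG ((AG p) | (p | q))) = {1, 2, 3}, so the formula holds at 1.

Yes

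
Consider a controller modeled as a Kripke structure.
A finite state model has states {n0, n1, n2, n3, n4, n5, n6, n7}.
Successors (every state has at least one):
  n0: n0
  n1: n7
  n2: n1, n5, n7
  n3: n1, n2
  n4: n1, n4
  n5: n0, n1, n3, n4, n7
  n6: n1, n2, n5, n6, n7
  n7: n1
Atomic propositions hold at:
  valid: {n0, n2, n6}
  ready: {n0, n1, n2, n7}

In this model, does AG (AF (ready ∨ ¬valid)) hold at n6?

No

Sat(¬valid) = {n1, n3, n4, n5, n7}
Sat(ready ∨ ¬valid) = {n0, n1, n2, n3, n4, n5, n7}
AF (ready ∨ ¬valid): least fixpoint, start Z0 = {n0, n1, n2, n3, n4, n5, n7}, add states with every successor in Z. Already a fixed point.
Sat(AF (ready ∨ ¬valid)) = {n0, n1, n2, n3, n4, n5, n7}
AG (AF (ready ∨ ¬valid)): greatest fixpoint, start Z0 = {n0, n1, n2, n3, n4, n5, n7}, keep only states in Sat with every successor in Z. Already a fixed point.
Sat(AG (AF (ready ∨ ¬valid))) = {n0, n1, n2, n3, n4, n5, n7}
n6 ∉ Sat(AG (AF (ready ∨ ¬valid))) = {n0, n1, n2, n3, n4, n5, n7}, so the formula does not hold at n6.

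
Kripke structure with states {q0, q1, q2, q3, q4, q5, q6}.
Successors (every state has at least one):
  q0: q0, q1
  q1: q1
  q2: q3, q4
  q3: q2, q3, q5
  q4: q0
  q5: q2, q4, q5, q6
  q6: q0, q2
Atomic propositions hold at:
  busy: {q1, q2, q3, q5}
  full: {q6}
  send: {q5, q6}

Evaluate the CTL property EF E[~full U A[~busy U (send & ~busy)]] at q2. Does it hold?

Sat(~full) = {q0, q1, q2, q3, q4, q5}
Sat(~busy) = {q0, q4, q6}
Sat(send & ~busy) = {q6}
A[~busy U (send & ~busy)]: least fixpoint, start Z0 = Sat((send & ~busy)) = {q6}, add states in Sat(~busy) with every successor in Z. Already a fixed point.
Sat(A[~busy U (send & ~busy)]) = {q6}
E[~full U A[~busy U (send & ~busy)]]: least fixpoint, start Z0 = Sat(A[~busy U (send & ~busy)]) = {q6}, add states in Sat(~full) with some successor in Z. Z1 = {q5, q6}; Z2 = {q3, q5, q6}; Z3 = {q2, q3, q5, q6}; fixed.
Sat(E[~full U A[~busy U (send & ~busy)]]) = {q2, q3, q5, q6}
EF E[~full U A[~busy U (send & ~busy)]]: least fixpoint, start Z0 = {q2, q3, q5, q6}, add states with some successor in Z. Already a fixed point.
Sat(EF E[~full U A[~busy U (send & ~busy)]]) = {q2, q3, q5, q6}
q2 ∈ Sat(EF E[~full U A[~busy U (send & ~busy)]]) = {q2, q3, q5, q6}, so the formula holds at q2.

Yes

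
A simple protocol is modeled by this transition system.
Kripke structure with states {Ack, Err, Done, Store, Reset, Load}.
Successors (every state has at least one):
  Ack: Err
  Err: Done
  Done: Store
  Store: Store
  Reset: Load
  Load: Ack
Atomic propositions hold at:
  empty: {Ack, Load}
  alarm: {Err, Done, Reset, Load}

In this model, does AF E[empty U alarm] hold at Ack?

Yes

E[empty U alarm]: least fixpoint, start Z0 = Sat(alarm) = {Err, Done, Reset, Load}, add states in Sat(empty) with some successor in Z. Z1 = {Ack, Err, Done, Reset, Load}; fixed.
Sat(E[empty U alarm]) = {Ack, Err, Done, Reset, Load}
AF E[empty U alarm]: least fixpoint, start Z0 = {Ack, Err, Done, Reset, Load}, add states with every successor in Z. Already a fixed point.
Sat(AF E[empty U alarm]) = {Ack, Err, Done, Reset, Load}
Ack ∈ Sat(AF E[empty U alarm]) = {Ack, Err, Done, Reset, Load}, so the formula holds at Ack.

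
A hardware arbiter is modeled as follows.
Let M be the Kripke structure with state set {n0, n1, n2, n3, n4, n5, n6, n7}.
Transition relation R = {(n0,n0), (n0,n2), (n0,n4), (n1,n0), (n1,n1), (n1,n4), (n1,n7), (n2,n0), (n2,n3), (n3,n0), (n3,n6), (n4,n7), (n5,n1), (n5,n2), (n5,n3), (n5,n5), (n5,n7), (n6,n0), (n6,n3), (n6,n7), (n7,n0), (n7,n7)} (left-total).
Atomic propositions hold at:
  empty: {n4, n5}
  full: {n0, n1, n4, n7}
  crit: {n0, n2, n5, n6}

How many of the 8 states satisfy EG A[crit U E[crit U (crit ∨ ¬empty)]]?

7

Sat(¬empty) = {n0, n1, n2, n3, n6, n7}
Sat(crit ∨ ¬empty) = {n0, n1, n2, n3, n5, n6, n7}
E[crit U (crit ∨ ¬empty)]: least fixpoint, start Z0 = Sat((crit ∨ ¬empty)) = {n0, n1, n2, n3, n5, n6, n7}, add states in Sat(crit) with some successor in Z. Already a fixed point.
Sat(E[crit U (crit ∨ ¬empty)]) = {n0, n1, n2, n3, n5, n6, n7}
A[crit U E[crit U (crit ∨ ¬empty)]]: least fixpoint, start Z0 = Sat(E[crit U (crit ∨ ¬empty)]) = {n0, n1, n2, n3, n5, n6, n7}, add states in Sat(crit) with every successor in Z. Already a fixed point.
Sat(A[crit U E[crit U (crit ∨ ¬empty)]]) = {n0, n1, n2, n3, n5, n6, n7}
EG A[crit U E[crit U (crit ∨ ¬empty)]]: greatest fixpoint, start Z0 = {n0, n1, n2, n3, n5, n6, n7}, keep only states in Sat with some successor in Z. Already a fixed point.
Sat(EG A[crit U E[crit U (crit ∨ ¬empty)]]) = {n0, n1, n2, n3, n5, n6, n7}
|Sat(EG A[crit U E[crit U (crit ∨ ¬empty)]])| = |{n0, n1, n2, n3, n5, n6, n7}| = 7.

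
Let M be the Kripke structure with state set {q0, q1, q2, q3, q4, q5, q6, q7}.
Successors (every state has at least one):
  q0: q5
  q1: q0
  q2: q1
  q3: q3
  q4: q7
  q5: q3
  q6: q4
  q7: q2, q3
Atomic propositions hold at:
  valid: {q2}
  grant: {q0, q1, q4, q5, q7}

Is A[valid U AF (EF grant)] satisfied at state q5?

EF grant: least fixpoint, start Z0 = {q0, q1, q4, q5, q7}, add states with some successor in Z. Z1 = {q0, q1, q2, q4, q5, q6, q7}; fixed.
Sat(EF grant) = {q0, q1, q2, q4, q5, q6, q7}
AF (EF grant): least fixpoint, start Z0 = {q0, q1, q2, q4, q5, q6, q7}, add states with every successor in Z. Already a fixed point.
Sat(AF (EF grant)) = {q0, q1, q2, q4, q5, q6, q7}
A[valid U AF (EF grant)]: least fixpoint, start Z0 = Sat(AF (EF grant)) = {q0, q1, q2, q4, q5, q6, q7}, add states in Sat(valid) with every successor in Z. Already a fixed point.
Sat(A[valid U AF (EF grant)]) = {q0, q1, q2, q4, q5, q6, q7}
q5 ∈ Sat(A[valid U AF (EF grant)]) = {q0, q1, q2, q4, q5, q6, q7}, so the formula holds at q5.

Yes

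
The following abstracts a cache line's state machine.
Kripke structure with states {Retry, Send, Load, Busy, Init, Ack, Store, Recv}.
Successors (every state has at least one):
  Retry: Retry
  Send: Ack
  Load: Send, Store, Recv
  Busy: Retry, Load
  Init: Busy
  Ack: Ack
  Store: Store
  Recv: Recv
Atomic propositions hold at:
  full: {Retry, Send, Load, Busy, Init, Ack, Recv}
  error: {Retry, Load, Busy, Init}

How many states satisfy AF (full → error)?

Sat(full → error) = {Retry, Load, Busy, Init, Store}
AF (full → error): least fixpoint, start Z0 = {Retry, Load, Busy, Init, Store}, add states with every successor in Z. Already a fixed point.
Sat(AF (full → error)) = {Retry, Load, Busy, Init, Store}
|Sat(AF (full → error))| = |{Retry, Load, Busy, Init, Store}| = 5.

5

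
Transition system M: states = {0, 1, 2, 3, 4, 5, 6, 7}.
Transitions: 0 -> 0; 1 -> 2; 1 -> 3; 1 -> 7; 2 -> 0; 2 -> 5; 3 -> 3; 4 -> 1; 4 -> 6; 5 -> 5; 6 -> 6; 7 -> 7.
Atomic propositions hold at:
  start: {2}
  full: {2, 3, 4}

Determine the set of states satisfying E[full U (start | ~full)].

{0, 1, 2, 4, 5, 6, 7}

Sat(~full) = {0, 1, 5, 6, 7}
Sat(start | ~full) = {0, 1, 2, 5, 6, 7}
E[full U (start | ~full)]: least fixpoint, start Z0 = Sat((start | ~full)) = {0, 1, 2, 5, 6, 7}, add states in Sat(full) with some successor in Z. Z1 = {0, 1, 2, 4, 5, 6, 7}; fixed.
Sat(E[full U (start | ~full)]) = {0, 1, 2, 4, 5, 6, 7}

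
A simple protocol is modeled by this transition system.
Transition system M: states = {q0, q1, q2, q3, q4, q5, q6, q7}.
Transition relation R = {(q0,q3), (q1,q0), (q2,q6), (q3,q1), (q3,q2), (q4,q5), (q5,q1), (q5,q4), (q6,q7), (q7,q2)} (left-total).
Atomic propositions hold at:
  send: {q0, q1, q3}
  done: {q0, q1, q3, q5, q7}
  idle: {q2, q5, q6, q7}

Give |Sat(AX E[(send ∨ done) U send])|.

3

Sat(send ∨ done) = {q0, q1, q3, q5, q7}
E[(send ∨ done) U send]: least fixpoint, start Z0 = Sat(send) = {q0, q1, q3}, add states in Sat(send ∨ done) with some successor in Z. Z1 = {q0, q1, q3, q5}; fixed.
Sat(E[(send ∨ done) U send]) = {q0, q1, q3, q5}
Sat(AX E[(send ∨ done) U send]) = {s : every successor in {q0, q1, q3, q5}} = {q0, q1, q4}
|Sat(AX E[(send ∨ done) U send])| = |{q0, q1, q4}| = 3.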